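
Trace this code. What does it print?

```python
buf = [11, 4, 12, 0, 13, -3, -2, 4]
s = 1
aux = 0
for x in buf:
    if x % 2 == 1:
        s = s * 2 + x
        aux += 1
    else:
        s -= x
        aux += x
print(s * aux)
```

x=11: odd, s = 1*2+11 = 13; aux=1
x=4: not odd, s = 13-4 = 9; aux=5
x=12: not odd, s = 9-12 = -3; aux=17
x=0: not odd, s = (-3)-0 = -3; aux=17
x=13: odd, s = (-3)*2+13 = 7; aux=18
x=-3: odd, s = 7*2+(-3) = 11; aux=19
x=-2: not odd, s = 11-(-2) = 13; aux=17
x=4: not odd, s = 13-4 = 9; aux=21
s*aux = 9*21 = 189

189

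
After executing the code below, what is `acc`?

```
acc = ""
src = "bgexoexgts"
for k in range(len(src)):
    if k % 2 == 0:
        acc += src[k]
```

'beoxt'

k=0: add 'b' → 'b'
k=1: skip
k=2: add 'e' → 'be'
k=3: skip
k=4: add 'o' → 'beo'
k=5: skip
k=6: add 'x' → 'beox'
k=7: skip
k=8: add 't' → 'beoxt'
k=9: skip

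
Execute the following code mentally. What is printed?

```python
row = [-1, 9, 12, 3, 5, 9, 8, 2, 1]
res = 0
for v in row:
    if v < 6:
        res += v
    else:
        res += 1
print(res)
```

v=-1: <6, res = 0+(-1) = -1
v=9: not <6, res = (-1)+1 = 0
v=12: not <6, res = 0+1 = 1
v=3: <6, res = 1+3 = 4
v=5: <6, res = 4+5 = 9
v=9: not <6, res = 9+1 = 10
v=8: not <6, res = 10+1 = 11
v=2: <6, res = 11+2 = 13
v=1: <6, res = 13+1 = 14

14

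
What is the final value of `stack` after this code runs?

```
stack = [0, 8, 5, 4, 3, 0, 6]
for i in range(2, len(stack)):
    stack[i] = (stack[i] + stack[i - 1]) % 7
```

i=2: stack[2] = (5+8)%7 = 6 → [0, 8, 6, 4, 3, 0, 6]
i=3: stack[3] = (4+6)%7 = 3 → [0, 8, 6, 3, 3, 0, 6]
i=4: stack[4] = (3+3)%7 = 6 → [0, 8, 6, 3, 6, 0, 6]
i=5: stack[5] = (0+6)%7 = 6 → [0, 8, 6, 3, 6, 6, 6]
i=6: stack[6] = (6+6)%7 = 5 → [0, 8, 6, 3, 6, 6, 5]

[0, 8, 6, 3, 6, 6, 5]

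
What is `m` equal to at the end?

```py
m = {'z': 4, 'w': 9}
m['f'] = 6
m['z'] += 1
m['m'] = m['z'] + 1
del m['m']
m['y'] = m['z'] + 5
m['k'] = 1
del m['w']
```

{'z': 5, 'f': 6, 'y': 10, 'k': 1}

m['f'] = 6 → {'z': 4, 'w': 9, 'f': 6}
m['z'] = 4+1 = 5 → {'z': 5, 'w': 9, 'f': 6}
m['m'] = m['z']+1 = 6 → {'z': 5, 'w': 9, 'f': 6, 'm': 6}
del 'm' → {'z': 5, 'w': 9, 'f': 6}
m['y'] = m['z']+5 = 10 → {'z': 5, 'w': 9, 'f': 6, 'y': 10}
m['k'] = 1 → {'z': 5, 'w': 9, 'f': 6, 'y': 10, 'k': 1}
del 'w' → {'z': 5, 'f': 6, 'y': 10, 'k': 1}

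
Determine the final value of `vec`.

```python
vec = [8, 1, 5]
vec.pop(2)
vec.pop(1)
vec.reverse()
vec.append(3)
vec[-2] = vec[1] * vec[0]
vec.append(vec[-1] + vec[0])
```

pop(2) removes 5 → [8, 1]
pop(1) removes 1 → [8]
reverse → [8]
append 3 → [8, 3]
vec[-2] = vec[1]*vec[0] = 3*8 = 24 → [24, 3]
append vec[-1]+vec[0] = 3+24 = 27 → [24, 3, 27]

[24, 3, 27]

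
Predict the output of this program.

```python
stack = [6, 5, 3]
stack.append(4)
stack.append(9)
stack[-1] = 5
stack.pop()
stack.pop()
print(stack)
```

[6, 5, 3]

append 4 → [6, 5, 3, 4]
append 9 → [6, 5, 3, 4, 9]
stack[-1] = 5 → [6, 5, 3, 4, 5]
pop() removes 5 → [6, 5, 3, 4]
pop() removes 4 → [6, 5, 3]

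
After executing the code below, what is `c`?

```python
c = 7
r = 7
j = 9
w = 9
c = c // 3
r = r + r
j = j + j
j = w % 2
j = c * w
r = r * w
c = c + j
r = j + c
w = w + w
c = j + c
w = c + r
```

38

c = 7//3 = 2
r = 7+7 = 14
j = 9+9 = 18
j = 9%2 = 1
j = 2*9 = 18
r = 14*9 = 126
c = 2+18 = 20
r = 18+20 = 38
w = 9+9 = 18
c = 18+20 = 38
w = 38+38 = 76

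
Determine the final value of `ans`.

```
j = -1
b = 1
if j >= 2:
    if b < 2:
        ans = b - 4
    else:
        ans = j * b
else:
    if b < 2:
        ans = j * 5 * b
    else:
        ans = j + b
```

-5

j=-1, b=1
j >= 2 is False; b < 2 is True
→ ans = j * 5 * b = -5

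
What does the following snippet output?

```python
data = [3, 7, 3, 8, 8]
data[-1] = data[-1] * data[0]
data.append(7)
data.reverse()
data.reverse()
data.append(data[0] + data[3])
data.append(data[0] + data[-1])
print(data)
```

[3, 7, 3, 8, 24, 7, 11, 14]

data[-1] = data[-1]*data[0] = 8*3 = 24 → [3, 7, 3, 8, 24]
append 7 → [3, 7, 3, 8, 24, 7]
reverse → [7, 24, 8, 3, 7, 3]
reverse → [3, 7, 3, 8, 24, 7]
append data[0]+data[3] = 3+8 = 11 → [3, 7, 3, 8, 24, 7, 11]
append data[0]+data[-1] = 3+11 = 14 → [3, 7, 3, 8, 24, 7, 11, 14]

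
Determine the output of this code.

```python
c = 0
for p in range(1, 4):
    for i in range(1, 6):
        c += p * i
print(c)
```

p=1,i=1: c = 0+1 = 1
p=1,i=2: c = 1+2 = 3
p=1,i=3: c = 3+3 = 6
p=1,i=4: c = 6+4 = 10
p=1,i=5: c = 10+5 = 15
p=2,i=1: c = 15+2 = 17
p=2,i=2: c = 17+4 = 21
p=2,i=3: c = 21+6 = 27
p=2,i=4: c = 27+8 = 35
p=2,i=5: c = 35+10 = 45
p=3,i=1: c = 45+3 = 48
p=3,i=2: c = 48+6 = 54
p=3,i=3: c = 54+9 = 63
p=3,i=4: c = 63+12 = 75
p=3,i=5: c = 75+15 = 90

90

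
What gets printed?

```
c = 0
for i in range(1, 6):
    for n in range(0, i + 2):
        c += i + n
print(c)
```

140

i=1,n=0: c = 0+1 = 1
i=1,n=1: c = 1+2 = 3
i=1,n=2: c = 3+3 = 6
i=2,n=0: c = 6+2 = 8
i=2,n=1: c = 8+3 = 11
i=2,n=2: c = 11+4 = 15
i=2,n=3: c = 15+5 = 20
i=3,n=0: c = 20+3 = 23
i=3,n=1: c = 23+4 = 27
i=3,n=2: c = 27+5 = 32
i=3,n=3: c = 32+6 = 38
i=3,n=4: c = 38+7 = 45
i=4,n=0: c = 45+4 = 49
i=4,n=1: c = 49+5 = 54
i=4,n=2: c = 54+6 = 60
i=4,n=3: c = 60+7 = 67
i=4,n=4: c = 67+8 = 75
i=4,n=5: c = 75+9 = 84
i=5,n=0: c = 84+5 = 89
i=5,n=1: c = 89+6 = 95
i=5,n=2: c = 95+7 = 102
i=5,n=3: c = 102+8 = 110
i=5,n=4: c = 110+9 = 119
i=5,n=5: c = 119+10 = 129
i=5,n=6: c = 129+11 = 140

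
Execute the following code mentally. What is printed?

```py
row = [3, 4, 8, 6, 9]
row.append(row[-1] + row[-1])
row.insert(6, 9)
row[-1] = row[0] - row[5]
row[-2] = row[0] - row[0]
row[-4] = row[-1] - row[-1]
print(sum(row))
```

append row[-1]+row[-1] = 9+9 = 18 → [3, 4, 8, 6, 9, 18]
insert 9 at 6 → [3, 4, 8, 6, 9, 18, 9]
row[-1] = row[0]-row[5] = 3-18 = -15 → [3, 4, 8, 6, 9, 18, -15]
row[-2] = row[0]-row[0] = 3-3 = 0 → [3, 4, 8, 6, 9, 0, -15]
row[-4] = row[-1]-row[-1] = (-15)-(-15) = 0 → [3, 4, 8, 0, 9, 0, -15]
sum = 9

9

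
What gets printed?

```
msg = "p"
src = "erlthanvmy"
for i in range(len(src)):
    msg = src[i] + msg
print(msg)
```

ymvnahtlrep

i=0: prepend 'e' → 'ep'
i=1: prepend 'r' → 'rep'
i=2: prepend 'l' → 'lrep'
i=3: prepend 't' → 'tlrep'
i=4: prepend 'h' → 'htlrep'
i=5: prepend 'a' → 'ahtlrep'
i=6: prepend 'n' → 'nahtlrep'
i=7: prepend 'v' → 'vnahtlrep'
i=8: prepend 'm' → 'mvnahtlrep'
i=9: prepend 'y' → 'ymvnahtlrep'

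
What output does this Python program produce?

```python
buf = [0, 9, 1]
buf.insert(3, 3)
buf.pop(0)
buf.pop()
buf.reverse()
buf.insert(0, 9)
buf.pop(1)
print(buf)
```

insert 3 at 3 → [0, 9, 1, 3]
pop(0) removes 0 → [9, 1, 3]
pop() removes 3 → [9, 1]
reverse → [1, 9]
insert 9 at 0 → [9, 1, 9]
pop(1) removes 1 → [9, 9]

[9, 9]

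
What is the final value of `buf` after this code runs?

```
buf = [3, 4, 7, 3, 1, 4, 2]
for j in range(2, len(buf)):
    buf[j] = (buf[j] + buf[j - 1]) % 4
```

j=2: buf[2] = (7+4)%4 = 3 → [3, 4, 3, 3, 1, 4, 2]
j=3: buf[3] = (3+3)%4 = 2 → [3, 4, 3, 2, 1, 4, 2]
j=4: buf[4] = (1+2)%4 = 3 → [3, 4, 3, 2, 3, 4, 2]
j=5: buf[5] = (4+3)%4 = 3 → [3, 4, 3, 2, 3, 3, 2]
j=6: buf[6] = (2+3)%4 = 1 → [3, 4, 3, 2, 3, 3, 1]

[3, 4, 3, 2, 3, 3, 1]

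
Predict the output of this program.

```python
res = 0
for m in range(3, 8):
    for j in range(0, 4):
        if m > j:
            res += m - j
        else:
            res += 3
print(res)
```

m=3,j=0: 3>0, res = 0+3 = 3
m=3,j=1: 3>1, res = 3+2 = 5
m=3,j=2: 3>2, res = 5+1 = 6
m=3,j=3: not 3>3, res = 6+3 = 9
m=4,j=0: 4>0, res = 9+4 = 13
m=4,j=1: 4>1, res = 13+3 = 16
m=4,j=2: 4>2, res = 16+2 = 18
m=4,j=3: 4>3, res = 18+1 = 19
m=5,j=0: 5>0, res = 19+5 = 24
m=5,j=1: 5>1, res = 24+4 = 28
m=5,j=2: 5>2, res = 28+3 = 31
m=5,j=3: 5>3, res = 31+2 = 33
m=6,j=0: 6>0, res = 33+6 = 39
m=6,j=1: 6>1, res = 39+5 = 44
m=6,j=2: 6>2, res = 44+4 = 48
m=6,j=3: 6>3, res = 48+3 = 51
m=7,j=0: 7>0, res = 51+7 = 58
m=7,j=1: 7>1, res = 58+6 = 64
m=7,j=2: 7>2, res = 64+5 = 69
m=7,j=3: 7>3, res = 69+4 = 73

73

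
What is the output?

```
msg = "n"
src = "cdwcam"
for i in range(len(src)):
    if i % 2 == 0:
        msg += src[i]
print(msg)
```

ncwa

i=0: add 'c' → 'nc'
i=1: skip
i=2: add 'w' → 'ncw'
i=3: skip
i=4: add 'a' → 'ncwa'
i=5: skip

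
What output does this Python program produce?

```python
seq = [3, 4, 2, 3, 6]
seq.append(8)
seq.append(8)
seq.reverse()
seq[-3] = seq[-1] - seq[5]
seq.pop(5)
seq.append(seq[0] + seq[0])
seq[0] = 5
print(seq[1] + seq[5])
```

append 8 → [3, 4, 2, 3, 6, 8]
append 8 → [3, 4, 2, 3, 6, 8, 8]
reverse → [8, 8, 6, 3, 2, 4, 3]
seq[-3] = seq[-1]-seq[5] = 3-4 = -1 → [8, 8, 6, 3, -1, 4, 3]
pop(5) removes 4 → [8, 8, 6, 3, -1, 3]
append seq[0]+seq[0] = 8+8 = 16 → [8, 8, 6, 3, -1, 3, 16]
seq[0] = 5 → [5, 8, 6, 3, -1, 3, 16]
seq[1]+seq[5] = 8+3 = 11

11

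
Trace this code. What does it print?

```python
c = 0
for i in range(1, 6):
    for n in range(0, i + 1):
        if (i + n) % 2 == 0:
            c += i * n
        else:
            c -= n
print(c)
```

73

i=1,n=0: odd sum, c = 0-0 = 0
i=1,n=1: even sum, c = 0+1 = 1
i=2,n=0: even sum, c = 1+0 = 1
i=2,n=1: odd sum, c = 1-1 = 0
i=2,n=2: even sum, c = 0+4 = 4
i=3,n=0: odd sum, c = 4-0 = 4
i=3,n=1: even sum, c = 4+3 = 7
i=3,n=2: odd sum, c = 7-2 = 5
i=3,n=3: even sum, c = 5+9 = 14
i=4,n=0: even sum, c = 14+0 = 14
i=4,n=1: odd sum, c = 14-1 = 13
i=4,n=2: even sum, c = 13+8 = 21
i=4,n=3: odd sum, c = 21-3 = 18
i=4,n=4: even sum, c = 18+16 = 34
i=5,n=0: odd sum, c = 34-0 = 34
i=5,n=1: even sum, c = 34+5 = 39
i=5,n=2: odd sum, c = 39-2 = 37
i=5,n=3: even sum, c = 37+15 = 52
i=5,n=4: odd sum, c = 52-4 = 48
i=5,n=5: even sum, c = 48+25 = 73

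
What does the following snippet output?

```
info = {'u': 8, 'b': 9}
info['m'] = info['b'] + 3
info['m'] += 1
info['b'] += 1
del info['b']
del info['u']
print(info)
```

info['m'] = info['b']+3 = 12 → {'u': 8, 'b': 9, 'm': 12}
info['m'] = 12+1 = 13 → {'u': 8, 'b': 9, 'm': 13}
info['b'] = 9+1 = 10 → {'u': 8, 'b': 10, 'm': 13}
del 'b' → {'u': 8, 'm': 13}
del 'u' → {'m': 13}

{'m': 13}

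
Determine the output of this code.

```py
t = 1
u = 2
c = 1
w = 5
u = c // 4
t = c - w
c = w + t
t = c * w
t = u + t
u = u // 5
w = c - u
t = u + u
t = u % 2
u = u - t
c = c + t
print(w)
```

1

u = 1//4 = 0
t = 1-5 = -4
c = 5+(-4) = 1
t = 1*5 = 5
t = 0+5 = 5
u = 0//5 = 0
w = 1-0 = 1
t = 0+0 = 0
t = 0%2 = 0
u = 0-0 = 0
c = 1+0 = 1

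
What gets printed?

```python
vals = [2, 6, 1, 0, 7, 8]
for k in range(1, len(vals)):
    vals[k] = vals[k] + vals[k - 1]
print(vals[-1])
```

k=1: vals[1] = 6+2 = 8 → [2, 8, 1, 0, 7, 8]
k=2: vals[2] = 1+8 = 9 → [2, 8, 9, 0, 7, 8]
k=3: vals[3] = 0+9 = 9 → [2, 8, 9, 9, 7, 8]
k=4: vals[4] = 7+9 = 16 → [2, 8, 9, 9, 16, 8]
k=5: vals[5] = 8+16 = 24 → [2, 8, 9, 9, 16, 24]

24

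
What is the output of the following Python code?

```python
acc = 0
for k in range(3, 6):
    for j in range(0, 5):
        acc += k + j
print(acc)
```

90

k=3,j=0: acc = 0+3 = 3
k=3,j=1: acc = 3+4 = 7
k=3,j=2: acc = 7+5 = 12
k=3,j=3: acc = 12+6 = 18
k=3,j=4: acc = 18+7 = 25
k=4,j=0: acc = 25+4 = 29
k=4,j=1: acc = 29+5 = 34
k=4,j=2: acc = 34+6 = 40
k=4,j=3: acc = 40+7 = 47
k=4,j=4: acc = 47+8 = 55
k=5,j=0: acc = 55+5 = 60
k=5,j=1: acc = 60+6 = 66
k=5,j=2: acc = 66+7 = 73
k=5,j=3: acc = 73+8 = 81
k=5,j=4: acc = 81+9 = 90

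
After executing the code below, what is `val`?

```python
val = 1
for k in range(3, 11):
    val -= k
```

-51

k=3: val = 1-3 = -2
k=4: val = (-2)-4 = -6
k=5: val = (-6)-5 = -11
k=6: val = (-11)-6 = -17
k=7: val = (-17)-7 = -24
k=8: val = (-24)-8 = -32
k=9: val = (-32)-9 = -41
k=10: val = (-41)-10 = -51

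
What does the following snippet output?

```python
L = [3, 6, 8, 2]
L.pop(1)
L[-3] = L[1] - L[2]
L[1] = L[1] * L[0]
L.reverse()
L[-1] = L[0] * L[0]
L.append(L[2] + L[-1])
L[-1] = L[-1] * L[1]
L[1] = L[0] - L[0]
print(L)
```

[2, 0, 4, 384]

pop(1) removes 6 → [3, 8, 2]
L[-3] = L[1]-L[2] = 8-2 = 6 → [6, 8, 2]
L[1] = L[1]*L[0] = 8*6 = 48 → [6, 48, 2]
reverse → [2, 48, 6]
L[-1] = L[0]*L[0] = 2*2 = 4 → [2, 48, 4]
append L[2]+L[-1] = 4+4 = 8 → [2, 48, 4, 8]
L[-1] = L[-1]*L[1] = 8*48 = 384 → [2, 48, 4, 384]
L[1] = L[0]-L[0] = 2-2 = 0 → [2, 0, 4, 384]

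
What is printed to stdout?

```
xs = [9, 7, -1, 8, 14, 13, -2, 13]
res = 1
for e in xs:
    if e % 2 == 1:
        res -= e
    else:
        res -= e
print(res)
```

-60

e=9: odd, res = 1-9 = -8
e=7: odd, res = (-8)-7 = -15
e=-1: odd, res = (-15)-(-1) = -14
e=8: not odd, res = (-14)-8 = -22
e=14: not odd, res = (-22)-14 = -36
e=13: odd, res = (-36)-13 = -49
e=-2: not odd, res = (-49)-(-2) = -47
e=13: odd, res = (-47)-13 = -60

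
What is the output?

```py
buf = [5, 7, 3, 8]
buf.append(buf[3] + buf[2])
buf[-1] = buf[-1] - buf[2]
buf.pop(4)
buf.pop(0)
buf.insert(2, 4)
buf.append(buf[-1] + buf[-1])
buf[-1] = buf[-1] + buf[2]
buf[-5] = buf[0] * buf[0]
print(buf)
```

append buf[3]+buf[2] = 8+3 = 11 → [5, 7, 3, 8, 11]
buf[-1] = buf[-1]-buf[2] = 11-3 = 8 → [5, 7, 3, 8, 8]
pop(4) removes 8 → [5, 7, 3, 8]
pop(0) removes 5 → [7, 3, 8]
insert 4 at 2 → [7, 3, 4, 8]
append buf[-1]+buf[-1] = 8+8 = 16 → [7, 3, 4, 8, 16]
buf[-1] = buf[-1]+buf[2] = 16+4 = 20 → [7, 3, 4, 8, 20]
buf[-5] = buf[0]*buf[0] = 7*7 = 49 → [49, 3, 4, 8, 20]

[49, 3, 4, 8, 20]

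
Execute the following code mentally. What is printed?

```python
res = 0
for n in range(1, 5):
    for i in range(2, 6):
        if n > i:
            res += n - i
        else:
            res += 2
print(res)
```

n=1,i=2: not 1>2, res = 0+2 = 2
n=1,i=3: not 1>3, res = 2+2 = 4
n=1,i=4: not 1>4, res = 4+2 = 6
n=1,i=5: not 1>5, res = 6+2 = 8
n=2,i=2: not 2>2, res = 8+2 = 10
n=2,i=3: not 2>3, res = 10+2 = 12
n=2,i=4: not 2>4, res = 12+2 = 14
n=2,i=5: not 2>5, res = 14+2 = 16
n=3,i=2: 3>2, res = 16+1 = 17
n=3,i=3: not 3>3, res = 17+2 = 19
n=3,i=4: not 3>4, res = 19+2 = 21
n=3,i=5: not 3>5, res = 21+2 = 23
n=4,i=2: 4>2, res = 23+2 = 25
n=4,i=3: 4>3, res = 25+1 = 26
n=4,i=4: not 4>4, res = 26+2 = 28
n=4,i=5: not 4>5, res = 28+2 = 30

30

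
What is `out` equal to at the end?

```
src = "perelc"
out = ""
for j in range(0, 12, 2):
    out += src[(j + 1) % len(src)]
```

j=0: add src[1]='e' → 'e'
j=2: add src[3]='e' → 'ee'
j=4: add src[5]='c' → 'eec'
j=6: add src[1]='e' → 'eece'
j=8: add src[3]='e' → 'eecee'
j=10: add src[5]='c' → 'eeceec'

'eeceec'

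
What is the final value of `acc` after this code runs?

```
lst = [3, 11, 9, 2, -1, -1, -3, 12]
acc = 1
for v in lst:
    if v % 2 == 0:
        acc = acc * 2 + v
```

v=3: not even
v=11: not even
v=9: not even
v=2: even, acc = 1*2+2 = 4
v=-1: not even
v=-1: not even
v=-3: not even
v=12: even, acc = 4*2+12 = 20

20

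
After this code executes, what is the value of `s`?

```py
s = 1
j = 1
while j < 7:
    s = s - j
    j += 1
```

-20

j=1: s = 1-1 = 0
j=2: s = 0-2 = -2
j=3: s = (-2)-3 = -5
j=4: s = (-5)-4 = -9
j=5: s = (-9)-5 = -14
j=6: s = (-14)-6 = -20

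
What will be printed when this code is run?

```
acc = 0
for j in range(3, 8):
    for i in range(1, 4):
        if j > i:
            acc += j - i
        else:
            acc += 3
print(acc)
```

j=3,i=1: 3>1, acc = 0+2 = 2
j=3,i=2: 3>2, acc = 2+1 = 3
j=3,i=3: not 3>3, acc = 3+3 = 6
j=4,i=1: 4>1, acc = 6+3 = 9
j=4,i=2: 4>2, acc = 9+2 = 11
j=4,i=3: 4>3, acc = 11+1 = 12
j=5,i=1: 5>1, acc = 12+4 = 16
j=5,i=2: 5>2, acc = 16+3 = 19
j=5,i=3: 5>3, acc = 19+2 = 21
j=6,i=1: 6>1, acc = 21+5 = 26
j=6,i=2: 6>2, acc = 26+4 = 30
j=6,i=3: 6>3, acc = 30+3 = 33
j=7,i=1: 7>1, acc = 33+6 = 39
j=7,i=2: 7>2, acc = 39+5 = 44
j=7,i=3: 7>3, acc = 44+4 = 48

48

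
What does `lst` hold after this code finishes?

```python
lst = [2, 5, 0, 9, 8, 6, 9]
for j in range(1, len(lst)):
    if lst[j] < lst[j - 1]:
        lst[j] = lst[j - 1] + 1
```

j=1: 5>=2, unchanged → [2, 5, 0, 9, 8, 6, 9]
j=2: 0<5, lst[2] = 5+1 = 6 → [2, 5, 6, 9, 8, 6, 9]
j=3: 9>=6, unchanged → [2, 5, 6, 9, 8, 6, 9]
j=4: 8<9, lst[4] = 9+1 = 10 → [2, 5, 6, 9, 10, 6, 9]
j=5: 6<10, lst[5] = 10+1 = 11 → [2, 5, 6, 9, 10, 11, 9]
j=6: 9<11, lst[6] = 11+1 = 12 → [2, 5, 6, 9, 10, 11, 12]

[2, 5, 6, 9, 10, 11, 12]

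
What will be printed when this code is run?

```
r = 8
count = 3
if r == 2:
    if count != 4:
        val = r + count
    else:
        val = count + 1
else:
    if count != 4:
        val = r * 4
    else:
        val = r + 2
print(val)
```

r=8, count=3
r == 2 is False; count != 4 is True
→ val = r * 4 = 32

32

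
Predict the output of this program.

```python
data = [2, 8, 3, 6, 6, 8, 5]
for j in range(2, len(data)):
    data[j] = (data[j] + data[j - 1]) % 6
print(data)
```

j=2: data[2] = (3+8)%6 = 5 → [2, 8, 5, 6, 6, 8, 5]
j=3: data[3] = (6+5)%6 = 5 → [2, 8, 5, 5, 6, 8, 5]
j=4: data[4] = (6+5)%6 = 5 → [2, 8, 5, 5, 5, 8, 5]
j=5: data[5] = (8+5)%6 = 1 → [2, 8, 5, 5, 5, 1, 5]
j=6: data[6] = (5+1)%6 = 0 → [2, 8, 5, 5, 5, 1, 0]

[2, 8, 5, 5, 5, 1, 0]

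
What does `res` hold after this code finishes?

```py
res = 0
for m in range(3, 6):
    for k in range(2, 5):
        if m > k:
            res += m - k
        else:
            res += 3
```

19

m=3,k=2: 3>2, res = 0+1 = 1
m=3,k=3: not 3>3, res = 1+3 = 4
m=3,k=4: not 3>4, res = 4+3 = 7
m=4,k=2: 4>2, res = 7+2 = 9
m=4,k=3: 4>3, res = 9+1 = 10
m=4,k=4: not 4>4, res = 10+3 = 13
m=5,k=2: 5>2, res = 13+3 = 16
m=5,k=3: 5>3, res = 16+2 = 18
m=5,k=4: 5>4, res = 18+1 = 19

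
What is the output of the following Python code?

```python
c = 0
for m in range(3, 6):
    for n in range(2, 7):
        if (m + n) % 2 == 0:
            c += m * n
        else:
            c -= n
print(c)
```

80

m=3,n=2: odd sum, c = 0-2 = -2
m=3,n=3: even sum, c = (-2)+9 = 7
m=3,n=4: odd sum, c = 7-4 = 3
m=3,n=5: even sum, c = 3+15 = 18
m=3,n=6: odd sum, c = 18-6 = 12
m=4,n=2: even sum, c = 12+8 = 20
m=4,n=3: odd sum, c = 20-3 = 17
m=4,n=4: even sum, c = 17+16 = 33
m=4,n=5: odd sum, c = 33-5 = 28
m=4,n=6: even sum, c = 28+24 = 52
m=5,n=2: odd sum, c = 52-2 = 50
m=5,n=3: even sum, c = 50+15 = 65
m=5,n=4: odd sum, c = 65-4 = 61
m=5,n=5: even sum, c = 61+25 = 86
m=5,n=6: odd sum, c = 86-6 = 80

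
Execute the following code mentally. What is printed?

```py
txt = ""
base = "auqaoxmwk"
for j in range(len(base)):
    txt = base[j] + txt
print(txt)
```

kwmxoaqua

j=0: prepend 'a' → 'a'
j=1: prepend 'u' → 'ua'
j=2: prepend 'q' → 'qua'
j=3: prepend 'a' → 'aqua'
j=4: prepend 'o' → 'oaqua'
j=5: prepend 'x' → 'xoaqua'
j=6: prepend 'm' → 'mxoaqua'
j=7: prepend 'w' → 'wmxoaqua'
j=8: prepend 'k' → 'kwmxoaqua'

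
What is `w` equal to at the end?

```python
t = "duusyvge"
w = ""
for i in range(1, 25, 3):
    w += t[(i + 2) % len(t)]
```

'sguyeuvd'

i=1: add t[3]='s' → 's'
i=4: add t[6]='g' → 'sg'
i=7: add t[1]='u' → 'sgu'
i=10: add t[4]='y' → 'sguy'
i=13: add t[7]='e' → 'sguye'
i=16: add t[2]='u' → 'sguyeu'
i=19: add t[5]='v' → 'sguyeuv'
i=22: add t[0]='d' → 'sguyeuvd'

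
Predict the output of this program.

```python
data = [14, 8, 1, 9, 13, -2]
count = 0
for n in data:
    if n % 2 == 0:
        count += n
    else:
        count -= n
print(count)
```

n=14: even, count = 0+14 = 14
n=8: even, count = 14+8 = 22
n=1: not even, count = 22-1 = 21
n=9: not even, count = 21-9 = 12
n=13: not even, count = 12-13 = -1
n=-2: even, count = (-1)+(-2) = -3

-3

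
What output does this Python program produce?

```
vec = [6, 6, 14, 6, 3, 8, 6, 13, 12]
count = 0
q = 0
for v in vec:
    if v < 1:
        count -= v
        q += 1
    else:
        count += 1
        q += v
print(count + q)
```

83

v=6: not <1, count = 0+1 = 1; q=6
v=6: not <1, count = 1+1 = 2; q=12
v=14: not <1, count = 2+1 = 3; q=26
v=6: not <1, count = 3+1 = 4; q=32
v=3: not <1, count = 4+1 = 5; q=35
v=8: not <1, count = 5+1 = 6; q=43
v=6: not <1, count = 6+1 = 7; q=49
v=13: not <1, count = 7+1 = 8; q=62
v=12: not <1, count = 8+1 = 9; q=74
count+q = 9+74 = 83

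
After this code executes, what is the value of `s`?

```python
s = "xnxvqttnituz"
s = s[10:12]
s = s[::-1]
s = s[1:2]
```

slice [10:12] → 'uz'
reverse → 'zu'
slice [1:2] → 'u'

'u'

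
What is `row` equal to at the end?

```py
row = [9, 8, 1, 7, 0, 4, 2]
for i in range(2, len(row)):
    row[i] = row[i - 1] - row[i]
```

[9, 8, 7, 0, 0, -4, -6]

i=2: row[2] = 8-1 = 7 → [9, 8, 7, 7, 0, 4, 2]
i=3: row[3] = 7-7 = 0 → [9, 8, 7, 0, 0, 4, 2]
i=4: row[4] = 0-0 = 0 → [9, 8, 7, 0, 0, 4, 2]
i=5: row[5] = 0-4 = -4 → [9, 8, 7, 0, 0, -4, 2]
i=6: row[6] = (-4)-2 = -6 → [9, 8, 7, 0, 0, -4, -6]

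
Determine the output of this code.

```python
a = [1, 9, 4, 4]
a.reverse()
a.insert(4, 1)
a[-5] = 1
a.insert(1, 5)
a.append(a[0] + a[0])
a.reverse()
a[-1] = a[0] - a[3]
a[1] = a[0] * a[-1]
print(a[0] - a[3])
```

reverse → [4, 4, 9, 1]
insert 1 at 4 → [4, 4, 9, 1, 1]
a[-5] = 1 → [1, 4, 9, 1, 1]
insert 5 at 1 → [1, 5, 4, 9, 1, 1]
append a[0]+a[0] = 1+1 = 2 → [1, 5, 4, 9, 1, 1, 2]
reverse → [2, 1, 1, 9, 4, 5, 1]
a[-1] = a[0]-a[3] = 2-9 = -7 → [2, 1, 1, 9, 4, 5, -7]
a[1] = a[0]*a[-1] = 2*(-7) = -14 → [2, -14, 1, 9, 4, 5, -7]
a[0]-a[3] = 2-9 = -7

-7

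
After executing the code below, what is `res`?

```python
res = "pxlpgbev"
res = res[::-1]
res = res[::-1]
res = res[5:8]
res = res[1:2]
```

reverse → 'vebgplxp'
reverse → 'pxlpgbev'
slice [5:8] → 'bev'
slice [1:2] → 'e'

'e'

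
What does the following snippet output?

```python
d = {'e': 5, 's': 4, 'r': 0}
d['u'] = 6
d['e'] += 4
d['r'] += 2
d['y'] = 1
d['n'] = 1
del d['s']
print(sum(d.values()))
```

19

d['u'] = 6 → {'e': 5, 's': 4, 'r': 0, 'u': 6}
d['e'] = 5+4 = 9 → {'e': 9, 's': 4, 'r': 0, 'u': 6}
d['r'] = 0+2 = 2 → {'e': 9, 's': 4, 'r': 2, 'u': 6}
d['y'] = 1 → {'e': 9, 's': 4, 'r': 2, 'u': 6, 'y': 1}
d['n'] = 1 → {'e': 9, 's': 4, 'r': 2, 'u': 6, 'y': 1, 'n': 1}
del 's' → {'e': 9, 'r': 2, 'u': 6, 'y': 1, 'n': 1}
sum of values = 19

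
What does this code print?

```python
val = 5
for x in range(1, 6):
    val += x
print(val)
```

x=1: val = 5+1 = 6
x=2: val = 6+2 = 8
x=3: val = 8+3 = 11
x=4: val = 11+4 = 15
x=5: val = 15+5 = 20

20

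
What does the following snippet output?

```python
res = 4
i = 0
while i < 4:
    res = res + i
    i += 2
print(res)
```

6

i=0: res = 4+0 = 4
i=2: res = 4+2 = 6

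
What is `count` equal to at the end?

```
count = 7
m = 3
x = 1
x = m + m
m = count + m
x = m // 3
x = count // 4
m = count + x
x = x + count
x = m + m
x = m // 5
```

7

x = 3+3 = 6
m = 7+3 = 10
x = 10//3 = 3
x = 7//4 = 1
m = 7+1 = 8
x = 1+7 = 8
x = 8+8 = 16
x = 8//5 = 1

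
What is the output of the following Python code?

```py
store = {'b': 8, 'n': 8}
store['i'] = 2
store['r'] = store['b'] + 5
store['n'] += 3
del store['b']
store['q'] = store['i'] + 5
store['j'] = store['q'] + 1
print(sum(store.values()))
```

store['i'] = 2 → {'b': 8, 'n': 8, 'i': 2}
store['r'] = store['b']+5 = 13 → {'b': 8, 'n': 8, 'i': 2, 'r': 13}
store['n'] = 8+3 = 11 → {'b': 8, 'n': 11, 'i': 2, 'r': 13}
del 'b' → {'n': 11, 'i': 2, 'r': 13}
store['q'] = store['i']+5 = 7 → {'n': 11, 'i': 2, 'r': 13, 'q': 7}
store['j'] = store['q']+1 = 8 → {'n': 11, 'i': 2, 'r': 13, 'q': 7, 'j': 8}
sum of values = 41

41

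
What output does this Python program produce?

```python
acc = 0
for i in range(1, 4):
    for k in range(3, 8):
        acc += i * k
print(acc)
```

i=1,k=3: acc = 0+3 = 3
i=1,k=4: acc = 3+4 = 7
i=1,k=5: acc = 7+5 = 12
i=1,k=6: acc = 12+6 = 18
i=1,k=7: acc = 18+7 = 25
i=2,k=3: acc = 25+6 = 31
i=2,k=4: acc = 31+8 = 39
i=2,k=5: acc = 39+10 = 49
i=2,k=6: acc = 49+12 = 61
i=2,k=7: acc = 61+14 = 75
i=3,k=3: acc = 75+9 = 84
i=3,k=4: acc = 84+12 = 96
i=3,k=5: acc = 96+15 = 111
i=3,k=6: acc = 111+18 = 129
i=3,k=7: acc = 129+21 = 150

150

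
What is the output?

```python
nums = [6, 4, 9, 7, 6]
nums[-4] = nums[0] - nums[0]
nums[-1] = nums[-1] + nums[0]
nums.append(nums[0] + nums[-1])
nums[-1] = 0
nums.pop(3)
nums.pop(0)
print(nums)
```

[0, 9, 12, 0]

nums[-4] = nums[0]-nums[0] = 6-6 = 0 → [6, 0, 9, 7, 6]
nums[-1] = nums[-1]+nums[0] = 6+6 = 12 → [6, 0, 9, 7, 12]
append nums[0]+nums[-1] = 6+12 = 18 → [6, 0, 9, 7, 12, 18]
nums[-1] = 0 → [6, 0, 9, 7, 12, 0]
pop(3) removes 7 → [6, 0, 9, 12, 0]
pop(0) removes 6 → [0, 9, 12, 0]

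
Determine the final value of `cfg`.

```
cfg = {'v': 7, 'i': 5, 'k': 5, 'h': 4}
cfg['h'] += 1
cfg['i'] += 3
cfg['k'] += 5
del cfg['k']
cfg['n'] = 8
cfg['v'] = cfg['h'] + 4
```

cfg['h'] = 4+1 = 5 → {'v': 7, 'i': 5, 'k': 5, 'h': 5}
cfg['i'] = 5+3 = 8 → {'v': 7, 'i': 8, 'k': 5, 'h': 5}
cfg['k'] = 5+5 = 10 → {'v': 7, 'i': 8, 'k': 10, 'h': 5}
del 'k' → {'v': 7, 'i': 8, 'h': 5}
cfg['n'] = 8 → {'v': 7, 'i': 8, 'h': 5, 'n': 8}
cfg['v'] = cfg['h']+4 = 9 → {'v': 9, 'i': 8, 'h': 5, 'n': 8}

{'v': 9, 'i': 8, 'h': 5, 'n': 8}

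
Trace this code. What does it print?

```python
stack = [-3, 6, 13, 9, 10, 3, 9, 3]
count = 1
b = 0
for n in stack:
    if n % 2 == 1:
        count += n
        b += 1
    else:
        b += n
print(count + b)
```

n=-3: odd, count = 1+(-3) = -2; b=1
n=6: not odd; b=7
n=13: odd, count = (-2)+13 = 11; b=8
n=9: odd, count = 11+9 = 20; b=9
n=10: not odd; b=19
n=3: odd, count = 20+3 = 23; b=20
n=9: odd, count = 23+9 = 32; b=21
n=3: odd, count = 32+3 = 35; b=22
count+b = 35+22 = 57

57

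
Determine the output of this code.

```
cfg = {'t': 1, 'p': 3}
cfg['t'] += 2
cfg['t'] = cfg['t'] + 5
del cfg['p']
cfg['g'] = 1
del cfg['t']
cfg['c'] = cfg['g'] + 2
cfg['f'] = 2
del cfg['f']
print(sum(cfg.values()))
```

4

cfg['t'] = 1+2 = 3 → {'t': 3, 'p': 3}
cfg['t'] = cfg['t']+5 = 8 → {'t': 8, 'p': 3}
del 'p' → {'t': 8}
cfg['g'] = 1 → {'t': 8, 'g': 1}
del 't' → {'g': 1}
cfg['c'] = cfg['g']+2 = 3 → {'g': 1, 'c': 3}
cfg['f'] = 2 → {'g': 1, 'c': 3, 'f': 2}
del 'f' → {'g': 1, 'c': 3}
sum of values = 4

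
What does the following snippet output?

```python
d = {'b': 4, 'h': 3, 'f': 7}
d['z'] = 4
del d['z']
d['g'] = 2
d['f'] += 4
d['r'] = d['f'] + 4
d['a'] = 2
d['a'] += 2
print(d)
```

{'b': 4, 'h': 3, 'f': 11, 'g': 2, 'r': 15, 'a': 4}

d['z'] = 4 → {'b': 4, 'h': 3, 'f': 7, 'z': 4}
del 'z' → {'b': 4, 'h': 3, 'f': 7}
d['g'] = 2 → {'b': 4, 'h': 3, 'f': 7, 'g': 2}
d['f'] = 7+4 = 11 → {'b': 4, 'h': 3, 'f': 11, 'g': 2}
d['r'] = d['f']+4 = 15 → {'b': 4, 'h': 3, 'f': 11, 'g': 2, 'r': 15}
d['a'] = 2 → {'b': 4, 'h': 3, 'f': 11, 'g': 2, 'r': 15, 'a': 2}
d['a'] = 2+2 = 4 → {'b': 4, 'h': 3, 'f': 11, 'g': 2, 'r': 15, 'a': 4}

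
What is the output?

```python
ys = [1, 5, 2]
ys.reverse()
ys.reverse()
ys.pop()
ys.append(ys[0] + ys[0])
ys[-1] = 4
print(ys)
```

[1, 5, 4]

reverse → [2, 5, 1]
reverse → [1, 5, 2]
pop() removes 2 → [1, 5]
append ys[0]+ys[0] = 1+1 = 2 → [1, 5, 2]
ys[-1] = 4 → [1, 5, 4]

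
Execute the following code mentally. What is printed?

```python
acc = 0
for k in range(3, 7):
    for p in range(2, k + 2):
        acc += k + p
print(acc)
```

156

k=3,p=2: acc = 0+5 = 5
k=3,p=3: acc = 5+6 = 11
k=3,p=4: acc = 11+7 = 18
k=4,p=2: acc = 18+6 = 24
k=4,p=3: acc = 24+7 = 31
k=4,p=4: acc = 31+8 = 39
k=4,p=5: acc = 39+9 = 48
k=5,p=2: acc = 48+7 = 55
k=5,p=3: acc = 55+8 = 63
k=5,p=4: acc = 63+9 = 72
k=5,p=5: acc = 72+10 = 82
k=5,p=6: acc = 82+11 = 93
k=6,p=2: acc = 93+8 = 101
k=6,p=3: acc = 101+9 = 110
k=6,p=4: acc = 110+10 = 120
k=6,p=5: acc = 120+11 = 131
k=6,p=6: acc = 131+12 = 143
k=6,p=7: acc = 143+13 = 156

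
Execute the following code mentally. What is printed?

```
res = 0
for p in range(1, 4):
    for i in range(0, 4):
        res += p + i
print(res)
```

p=1,i=0: res = 0+1 = 1
p=1,i=1: res = 1+2 = 3
p=1,i=2: res = 3+3 = 6
p=1,i=3: res = 6+4 = 10
p=2,i=0: res = 10+2 = 12
p=2,i=1: res = 12+3 = 15
p=2,i=2: res = 15+4 = 19
p=2,i=3: res = 19+5 = 24
p=3,i=0: res = 24+3 = 27
p=3,i=1: res = 27+4 = 31
p=3,i=2: res = 31+5 = 36
p=3,i=3: res = 36+6 = 42

42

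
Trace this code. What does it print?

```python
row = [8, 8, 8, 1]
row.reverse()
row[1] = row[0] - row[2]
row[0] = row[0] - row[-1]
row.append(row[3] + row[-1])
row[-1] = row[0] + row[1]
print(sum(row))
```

reverse → [1, 8, 8, 8]
row[1] = row[0]-row[2] = 1-8 = -7 → [1, -7, 8, 8]
row[0] = row[0]-row[-1] = 1-8 = -7 → [-7, -7, 8, 8]
append row[3]+row[-1] = 8+8 = 16 → [-7, -7, 8, 8, 16]
row[-1] = row[0]+row[1] = (-7)+(-7) = -14 → [-7, -7, 8, 8, -14]
sum = -12

-12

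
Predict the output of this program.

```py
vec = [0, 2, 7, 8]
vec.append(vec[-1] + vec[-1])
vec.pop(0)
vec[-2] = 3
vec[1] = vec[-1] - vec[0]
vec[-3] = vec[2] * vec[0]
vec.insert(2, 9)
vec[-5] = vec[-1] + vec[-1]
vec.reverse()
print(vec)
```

[16, 3, 9, 6, 32]

append vec[-1]+vec[-1] = 8+8 = 16 → [0, 2, 7, 8, 16]
pop(0) removes 0 → [2, 7, 8, 16]
vec[-2] = 3 → [2, 7, 3, 16]
vec[1] = vec[-1]-vec[0] = 16-2 = 14 → [2, 14, 3, 16]
vec[-3] = vec[2]*vec[0] = 3*2 = 6 → [2, 6, 3, 16]
insert 9 at 2 → [2, 6, 9, 3, 16]
vec[-5] = vec[-1]+vec[-1] = 16+16 = 32 → [32, 6, 9, 3, 16]
reverse → [16, 3, 9, 6, 32]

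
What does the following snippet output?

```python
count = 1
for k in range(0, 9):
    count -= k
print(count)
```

k=0: count = 1-0 = 1
k=1: count = 1-1 = 0
k=2: count = 0-2 = -2
k=3: count = (-2)-3 = -5
k=4: count = (-5)-4 = -9
k=5: count = (-9)-5 = -14
k=6: count = (-14)-6 = -20
k=7: count = (-20)-7 = -27
k=8: count = (-27)-8 = -35

-35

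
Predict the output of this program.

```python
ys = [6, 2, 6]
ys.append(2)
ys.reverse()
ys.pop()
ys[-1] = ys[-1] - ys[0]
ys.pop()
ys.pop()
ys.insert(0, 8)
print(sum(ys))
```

append 2 → [6, 2, 6, 2]
reverse → [2, 6, 2, 6]
pop() removes 6 → [2, 6, 2]
ys[-1] = ys[-1]-ys[0] = 2-2 = 0 → [2, 6, 0]
pop() removes 0 → [2, 6]
pop() removes 6 → [2]
insert 8 at 0 → [8, 2]
sum = 10

10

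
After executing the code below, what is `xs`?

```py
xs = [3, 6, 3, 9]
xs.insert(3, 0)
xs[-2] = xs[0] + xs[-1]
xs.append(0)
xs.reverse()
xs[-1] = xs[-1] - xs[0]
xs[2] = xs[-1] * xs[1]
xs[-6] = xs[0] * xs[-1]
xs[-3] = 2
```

insert 0 at 3 → [3, 6, 3, 0, 9]
xs[-2] = xs[0]+xs[-1] = 3+9 = 12 → [3, 6, 3, 12, 9]
append 0 → [3, 6, 3, 12, 9, 0]
reverse → [0, 9, 12, 3, 6, 3]
xs[-1] = xs[-1]-xs[0] = 3-0 = 3 → [0, 9, 12, 3, 6, 3]
xs[2] = xs[-1]*xs[1] = 3*9 = 27 → [0, 9, 27, 3, 6, 3]
xs[-6] = xs[0]*xs[-1] = 0*3 = 0 → [0, 9, 27, 3, 6, 3]
xs[-3] = 2 → [0, 9, 27, 2, 6, 3]

[0, 9, 27, 2, 6, 3]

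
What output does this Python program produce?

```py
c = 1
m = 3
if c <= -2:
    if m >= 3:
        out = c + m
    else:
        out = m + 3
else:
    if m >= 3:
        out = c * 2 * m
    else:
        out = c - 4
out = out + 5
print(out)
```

c=1, m=3
c <= -2 is False; m >= 3 is True
→ out = c * 2 * m = 6
out = 6+5 = 11

11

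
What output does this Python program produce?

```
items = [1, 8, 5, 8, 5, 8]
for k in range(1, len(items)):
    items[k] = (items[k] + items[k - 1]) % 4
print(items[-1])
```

3

k=1: items[1] = (8+1)%4 = 1 → [1, 1, 5, 8, 5, 8]
k=2: items[2] = (5+1)%4 = 2 → [1, 1, 2, 8, 5, 8]
k=3: items[3] = (8+2)%4 = 2 → [1, 1, 2, 2, 5, 8]
k=4: items[4] = (5+2)%4 = 3 → [1, 1, 2, 2, 3, 8]
k=5: items[5] = (8+3)%4 = 3 → [1, 1, 2, 2, 3, 3]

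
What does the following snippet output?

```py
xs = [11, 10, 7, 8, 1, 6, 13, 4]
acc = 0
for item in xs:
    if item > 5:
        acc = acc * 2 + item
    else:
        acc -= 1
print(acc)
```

item=11: >5, acc = 0*2+11 = 11
item=10: >5, acc = 11*2+10 = 32
item=7: >5, acc = 32*2+7 = 71
item=8: >5, acc = 71*2+8 = 150
item=1: not >5, acc = 150-1 = 149
item=6: >5, acc = 149*2+6 = 304
item=13: >5, acc = 304*2+13 = 621
item=4: not >5, acc = 621-1 = 620

620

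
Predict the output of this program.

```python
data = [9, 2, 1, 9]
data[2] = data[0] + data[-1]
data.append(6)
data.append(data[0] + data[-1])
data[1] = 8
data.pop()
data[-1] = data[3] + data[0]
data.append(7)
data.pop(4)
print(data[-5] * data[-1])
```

63

data[2] = data[0]+data[-1] = 9+9 = 18 → [9, 2, 18, 9]
append 6 → [9, 2, 18, 9, 6]
append data[0]+data[-1] = 9+6 = 15 → [9, 2, 18, 9, 6, 15]
data[1] = 8 → [9, 8, 18, 9, 6, 15]
pop() removes 15 → [9, 8, 18, 9, 6]
data[-1] = data[3]+data[0] = 9+9 = 18 → [9, 8, 18, 9, 18]
append 7 → [9, 8, 18, 9, 18, 7]
pop(4) removes 18 → [9, 8, 18, 9, 7]
data[-5]*data[-1] = 9*7 = 63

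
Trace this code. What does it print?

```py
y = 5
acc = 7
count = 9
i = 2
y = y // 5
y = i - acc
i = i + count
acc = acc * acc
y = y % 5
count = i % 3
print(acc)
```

49

y = 5//5 = 1
y = 2-7 = -5
i = 2+9 = 11
acc = 7*7 = 49
y = (-5)%5 = 0
count = 11%3 = 2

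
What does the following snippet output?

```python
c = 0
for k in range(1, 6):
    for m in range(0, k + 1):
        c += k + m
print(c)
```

k=1,m=0: c = 0+1 = 1
k=1,m=1: c = 1+2 = 3
k=2,m=0: c = 3+2 = 5
k=2,m=1: c = 5+3 = 8
k=2,m=2: c = 8+4 = 12
k=3,m=0: c = 12+3 = 15
k=3,m=1: c = 15+4 = 19
k=3,m=2: c = 19+5 = 24
k=3,m=3: c = 24+6 = 30
k=4,m=0: c = 30+4 = 34
k=4,m=1: c = 34+5 = 39
k=4,m=2: c = 39+6 = 45
k=4,m=3: c = 45+7 = 52
k=4,m=4: c = 52+8 = 60
k=5,m=0: c = 60+5 = 65
k=5,m=1: c = 65+6 = 71
k=5,m=2: c = 71+7 = 78
k=5,m=3: c = 78+8 = 86
k=5,m=4: c = 86+9 = 95
k=5,m=5: c = 95+10 = 105

105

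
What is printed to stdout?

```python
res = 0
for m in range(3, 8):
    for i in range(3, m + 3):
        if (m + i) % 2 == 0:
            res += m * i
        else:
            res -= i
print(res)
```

360

m=3,i=3: even sum, res = 0+9 = 9
m=3,i=4: odd sum, res = 9-4 = 5
m=3,i=5: even sum, res = 5+15 = 20
m=4,i=3: odd sum, res = 20-3 = 17
m=4,i=4: even sum, res = 17+16 = 33
m=4,i=5: odd sum, res = 33-5 = 28
m=4,i=6: even sum, res = 28+24 = 52
m=5,i=3: even sum, res = 52+15 = 67
m=5,i=4: odd sum, res = 67-4 = 63
m=5,i=5: even sum, res = 63+25 = 88
m=5,i=6: odd sum, res = 88-6 = 82
m=5,i=7: even sum, res = 82+35 = 117
m=6,i=3: odd sum, res = 117-3 = 114
m=6,i=4: even sum, res = 114+24 = 138
m=6,i=5: odd sum, res = 138-5 = 133
m=6,i=6: even sum, res = 133+36 = 169
m=6,i=7: odd sum, res = 169-7 = 162
m=6,i=8: even sum, res = 162+48 = 210
m=7,i=3: even sum, res = 210+21 = 231
m=7,i=4: odd sum, res = 231-4 = 227
m=7,i=5: even sum, res = 227+35 = 262
m=7,i=6: odd sum, res = 262-6 = 256
m=7,i=7: even sum, res = 256+49 = 305
m=7,i=8: odd sum, res = 305-8 = 297
m=7,i=9: even sum, res = 297+63 = 360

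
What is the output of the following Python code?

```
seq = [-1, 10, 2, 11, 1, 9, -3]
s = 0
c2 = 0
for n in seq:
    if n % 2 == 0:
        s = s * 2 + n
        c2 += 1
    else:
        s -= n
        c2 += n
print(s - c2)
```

-11

n=-1: not even, s = 0-(-1) = 1; c2=-1
n=10: even, s = 1*2+10 = 12; c2=0
n=2: even, s = 12*2+2 = 26; c2=1
n=11: not even, s = 26-11 = 15; c2=12
n=1: not even, s = 15-1 = 14; c2=13
n=9: not even, s = 14-9 = 5; c2=22
n=-3: not even, s = 5-(-3) = 8; c2=19
s-c2 = 8-19 = -11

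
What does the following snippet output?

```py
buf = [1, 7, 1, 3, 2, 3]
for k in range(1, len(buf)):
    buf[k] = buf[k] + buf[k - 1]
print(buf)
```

[1, 8, 9, 12, 14, 17]

k=1: buf[1] = 7+1 = 8 → [1, 8, 1, 3, 2, 3]
k=2: buf[2] = 1+8 = 9 → [1, 8, 9, 3, 2, 3]
k=3: buf[3] = 3+9 = 12 → [1, 8, 9, 12, 2, 3]
k=4: buf[4] = 2+12 = 14 → [1, 8, 9, 12, 14, 3]
k=5: buf[5] = 3+14 = 17 → [1, 8, 9, 12, 14, 17]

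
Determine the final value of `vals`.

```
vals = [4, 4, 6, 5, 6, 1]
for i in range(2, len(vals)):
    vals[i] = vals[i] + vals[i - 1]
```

i=2: vals[2] = 6+4 = 10 → [4, 4, 10, 5, 6, 1]
i=3: vals[3] = 5+10 = 15 → [4, 4, 10, 15, 6, 1]
i=4: vals[4] = 6+15 = 21 → [4, 4, 10, 15, 21, 1]
i=5: vals[5] = 1+21 = 22 → [4, 4, 10, 15, 21, 22]

[4, 4, 10, 15, 21, 22]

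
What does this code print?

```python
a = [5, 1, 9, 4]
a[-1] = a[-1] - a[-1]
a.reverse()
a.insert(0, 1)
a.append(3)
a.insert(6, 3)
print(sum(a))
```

22

a[-1] = a[-1]-a[-1] = 4-4 = 0 → [5, 1, 9, 0]
reverse → [0, 9, 1, 5]
insert 1 at 0 → [1, 0, 9, 1, 5]
append 3 → [1, 0, 9, 1, 5, 3]
insert 3 at 6 → [1, 0, 9, 1, 5, 3, 3]
sum = 22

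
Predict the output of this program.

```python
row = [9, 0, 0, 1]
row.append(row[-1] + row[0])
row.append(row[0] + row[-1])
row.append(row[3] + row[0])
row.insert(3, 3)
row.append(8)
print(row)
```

append row[-1]+row[0] = 1+9 = 10 → [9, 0, 0, 1, 10]
append row[0]+row[-1] = 9+10 = 19 → [9, 0, 0, 1, 10, 19]
append row[3]+row[0] = 1+9 = 10 → [9, 0, 0, 1, 10, 19, 10]
insert 3 at 3 → [9, 0, 0, 3, 1, 10, 19, 10]
append 8 → [9, 0, 0, 3, 1, 10, 19, 10, 8]

[9, 0, 0, 3, 1, 10, 19, 10, 8]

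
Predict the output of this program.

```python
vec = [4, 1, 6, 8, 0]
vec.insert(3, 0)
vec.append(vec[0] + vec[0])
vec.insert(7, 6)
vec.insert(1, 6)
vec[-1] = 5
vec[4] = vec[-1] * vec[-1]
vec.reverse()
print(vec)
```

insert 0 at 3 → [4, 1, 6, 0, 8, 0]
append vec[0]+vec[0] = 4+4 = 8 → [4, 1, 6, 0, 8, 0, 8]
insert 6 at 7 → [4, 1, 6, 0, 8, 0, 8, 6]
insert 6 at 1 → [4, 6, 1, 6, 0, 8, 0, 8, 6]
vec[-1] = 5 → [4, 6, 1, 6, 0, 8, 0, 8, 5]
vec[4] = vec[-1]*vec[-1] = 5*5 = 25 → [4, 6, 1, 6, 25, 8, 0, 8, 5]
reverse → [5, 8, 0, 8, 25, 6, 1, 6, 4]

[5, 8, 0, 8, 25, 6, 1, 6, 4]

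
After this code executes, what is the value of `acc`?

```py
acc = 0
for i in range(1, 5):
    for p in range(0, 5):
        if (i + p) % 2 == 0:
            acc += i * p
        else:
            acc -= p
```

i=1,p=0: odd sum, acc = 0-0 = 0
i=1,p=1: even sum, acc = 0+1 = 1
i=1,p=2: odd sum, acc = 1-2 = -1
i=1,p=3: even sum, acc = (-1)+3 = 2
i=1,p=4: odd sum, acc = 2-4 = -2
i=2,p=0: even sum, acc = (-2)+0 = -2
i=2,p=1: odd sum, acc = (-2)-1 = -3
i=2,p=2: even sum, acc = (-3)+4 = 1
i=2,p=3: odd sum, acc = 1-3 = -2
i=2,p=4: even sum, acc = (-2)+8 = 6
i=3,p=0: odd sum, acc = 6-0 = 6
i=3,p=1: even sum, acc = 6+3 = 9
i=3,p=2: odd sum, acc = 9-2 = 7
i=3,p=3: even sum, acc = 7+9 = 16
i=3,p=4: odd sum, acc = 16-4 = 12
i=4,p=0: even sum, acc = 12+0 = 12
i=4,p=1: odd sum, acc = 12-1 = 11
i=4,p=2: even sum, acc = 11+8 = 19
i=4,p=3: odd sum, acc = 19-3 = 16
i=4,p=4: even sum, acc = 16+16 = 32

32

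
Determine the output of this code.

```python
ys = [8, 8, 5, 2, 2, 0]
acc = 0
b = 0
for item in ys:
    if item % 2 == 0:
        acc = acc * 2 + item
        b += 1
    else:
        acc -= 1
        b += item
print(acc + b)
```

item=8: even, acc = 0*2+8 = 8; b=1
item=8: even, acc = 8*2+8 = 24; b=2
item=5: not even, acc = 24-1 = 23; b=7
item=2: even, acc = 23*2+2 = 48; b=8
item=2: even, acc = 48*2+2 = 98; b=9
item=0: even, acc = 98*2+0 = 196; b=10
acc+b = 196+10 = 206

206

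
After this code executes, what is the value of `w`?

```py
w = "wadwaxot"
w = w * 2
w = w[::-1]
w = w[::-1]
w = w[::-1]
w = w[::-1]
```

repeat ×2 → 'wadwaxotwadwaxot'
reverse → 'toxawdawtoxawdaw'
reverse → 'wadwaxotwadwaxot'
reverse → 'toxawdawtoxawdaw'
reverse → 'wadwaxotwadwaxot'

'wadwaxotwadwaxot'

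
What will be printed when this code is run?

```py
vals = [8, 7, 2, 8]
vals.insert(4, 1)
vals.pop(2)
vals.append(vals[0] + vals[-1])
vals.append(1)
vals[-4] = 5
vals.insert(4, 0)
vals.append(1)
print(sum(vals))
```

insert 1 at 4 → [8, 7, 2, 8, 1]
pop(2) removes 2 → [8, 7, 8, 1]
append vals[0]+vals[-1] = 8+1 = 9 → [8, 7, 8, 1, 9]
append 1 → [8, 7, 8, 1, 9, 1]
vals[-4] = 5 → [8, 7, 5, 1, 9, 1]
insert 0 at 4 → [8, 7, 5, 1, 0, 9, 1]
append 1 → [8, 7, 5, 1, 0, 9, 1, 1]
sum = 32

32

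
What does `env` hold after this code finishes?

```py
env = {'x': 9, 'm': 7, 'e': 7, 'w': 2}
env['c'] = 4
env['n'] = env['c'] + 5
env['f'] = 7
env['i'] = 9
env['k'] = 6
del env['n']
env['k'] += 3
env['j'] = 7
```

{'x': 9, 'm': 7, 'e': 7, 'w': 2, 'c': 4, 'f': 7, 'i': 9, 'k': 9, 'j': 7}

env['c'] = 4 → {'x': 9, 'm': 7, 'e': 7, 'w': 2, 'c': 4}
env['n'] = env['c']+5 = 9 → {'x': 9, 'm': 7, 'e': 7, 'w': 2, 'c': 4, 'n': 9}
env['f'] = 7 → {'x': 9, 'm': 7, 'e': 7, 'w': 2, 'c': 4, 'n': 9, 'f': 7}
env['i'] = 9 → {'x': 9, 'm': 7, 'e': 7, 'w': 2, 'c': 4, 'n': 9, 'f': 7, 'i': 9}
env['k'] = 6 → {'x': 9, 'm': 7, 'e': 7, 'w': 2, 'c': 4, 'n': 9, 'f': 7, 'i': 9, 'k': 6}
del 'n' → {'x': 9, 'm': 7, 'e': 7, 'w': 2, 'c': 4, 'f': 7, 'i': 9, 'k': 6}
env['k'] = 6+3 = 9 → {'x': 9, 'm': 7, 'e': 7, 'w': 2, 'c': 4, 'f': 7, 'i': 9, 'k': 9}
env['j'] = 7 → {'x': 9, 'm': 7, 'e': 7, 'w': 2, 'c': 4, 'f': 7, 'i': 9, 'k': 9, 'j': 7}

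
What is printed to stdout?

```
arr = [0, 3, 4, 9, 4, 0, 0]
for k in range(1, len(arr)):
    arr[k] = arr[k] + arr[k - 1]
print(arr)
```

k=1: arr[1] = 3+0 = 3 → [0, 3, 4, 9, 4, 0, 0]
k=2: arr[2] = 4+3 = 7 → [0, 3, 7, 9, 4, 0, 0]
k=3: arr[3] = 9+7 = 16 → [0, 3, 7, 16, 4, 0, 0]
k=4: arr[4] = 4+16 = 20 → [0, 3, 7, 16, 20, 0, 0]
k=5: arr[5] = 0+20 = 20 → [0, 3, 7, 16, 20, 20, 0]
k=6: arr[6] = 0+20 = 20 → [0, 3, 7, 16, 20, 20, 20]

[0, 3, 7, 16, 20, 20, 20]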